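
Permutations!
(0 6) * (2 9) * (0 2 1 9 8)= [6, 9, 8, 3, 4, 5, 2, 7, 0, 1]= (0 6 2 8)(1 9)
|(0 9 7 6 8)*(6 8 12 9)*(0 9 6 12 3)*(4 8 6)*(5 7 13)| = 10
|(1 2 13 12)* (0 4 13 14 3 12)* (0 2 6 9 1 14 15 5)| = 6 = |(0 4 13 2 15 5)(1 6 9)(3 12 14)|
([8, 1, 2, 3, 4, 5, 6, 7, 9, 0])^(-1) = [9, 1, 2, 3, 4, 5, 6, 7, 0, 8]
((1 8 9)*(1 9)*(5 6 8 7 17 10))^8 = ((1 7 17 10 5 6 8))^8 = (1 7 17 10 5 6 8)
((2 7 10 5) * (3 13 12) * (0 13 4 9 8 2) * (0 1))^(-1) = (0 1 5 10 7 2 8 9 4 3 12 13)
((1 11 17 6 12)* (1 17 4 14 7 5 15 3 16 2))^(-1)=(1 2 16 3 15 5 7 14 4 11)(6 17 12)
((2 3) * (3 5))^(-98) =(2 5 3)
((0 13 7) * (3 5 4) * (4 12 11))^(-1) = ((0 13 7)(3 5 12 11 4))^(-1) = (0 7 13)(3 4 11 12 5)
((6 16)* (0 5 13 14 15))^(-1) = (0 15 14 13 5)(6 16)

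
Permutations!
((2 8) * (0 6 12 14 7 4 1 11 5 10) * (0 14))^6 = (1 4 7 14 10 5 11)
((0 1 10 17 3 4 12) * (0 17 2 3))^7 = (0 17 12 4 3 2 10 1)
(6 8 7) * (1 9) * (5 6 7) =(1 9)(5 6 8) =[0, 9, 2, 3, 4, 6, 8, 7, 5, 1]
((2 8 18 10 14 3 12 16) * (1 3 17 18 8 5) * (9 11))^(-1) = ((1 3 12 16 2 5)(9 11)(10 14 17 18))^(-1) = (1 5 2 16 12 3)(9 11)(10 18 17 14)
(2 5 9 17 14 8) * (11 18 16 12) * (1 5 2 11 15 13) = [0, 5, 2, 3, 4, 9, 6, 7, 11, 17, 10, 18, 15, 1, 8, 13, 12, 14, 16] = (1 5 9 17 14 8 11 18 16 12 15 13)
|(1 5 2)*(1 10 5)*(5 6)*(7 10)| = 5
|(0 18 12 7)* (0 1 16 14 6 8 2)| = 10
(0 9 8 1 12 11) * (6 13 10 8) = (0 9 6 13 10 8 1 12 11) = [9, 12, 2, 3, 4, 5, 13, 7, 1, 6, 8, 0, 11, 10]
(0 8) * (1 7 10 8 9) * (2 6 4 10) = (0 9 1 7 2 6 4 10 8) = [9, 7, 6, 3, 10, 5, 4, 2, 0, 1, 8]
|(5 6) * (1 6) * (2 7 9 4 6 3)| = |(1 3 2 7 9 4 6 5)| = 8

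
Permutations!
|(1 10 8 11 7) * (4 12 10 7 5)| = |(1 7)(4 12 10 8 11 5)| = 6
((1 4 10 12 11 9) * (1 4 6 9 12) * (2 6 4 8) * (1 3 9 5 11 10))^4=((1 4)(2 6 5 11 12 10 3 9 8))^4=(2 12 8 11 9 5 3 6 10)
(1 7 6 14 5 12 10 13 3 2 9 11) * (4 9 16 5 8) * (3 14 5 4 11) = (1 7 6 5 12 10 13 14 8 11)(2 16 4 9 3) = [0, 7, 16, 2, 9, 12, 5, 6, 11, 3, 13, 1, 10, 14, 8, 15, 4]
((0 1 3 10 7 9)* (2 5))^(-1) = (0 9 7 10 3 1)(2 5)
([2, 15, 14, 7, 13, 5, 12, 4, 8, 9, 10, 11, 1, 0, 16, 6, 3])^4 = [3, 1, 7, 0, 14, 5, 6, 2, 8, 9, 10, 11, 12, 16, 4, 15, 13]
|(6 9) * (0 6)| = 3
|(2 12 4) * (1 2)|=|(1 2 12 4)|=4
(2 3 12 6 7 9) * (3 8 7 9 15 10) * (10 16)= (2 8 7 15 16 10 3 12 6 9)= [0, 1, 8, 12, 4, 5, 9, 15, 7, 2, 3, 11, 6, 13, 14, 16, 10]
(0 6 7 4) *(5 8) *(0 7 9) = (0 6 9)(4 7)(5 8) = [6, 1, 2, 3, 7, 8, 9, 4, 5, 0]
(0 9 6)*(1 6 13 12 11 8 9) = (0 1 6)(8 9 13 12 11) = [1, 6, 2, 3, 4, 5, 0, 7, 9, 13, 10, 8, 11, 12]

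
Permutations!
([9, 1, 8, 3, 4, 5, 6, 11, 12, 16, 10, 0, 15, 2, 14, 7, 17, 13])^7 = [12, 1, 9, 3, 4, 5, 6, 2, 16, 15, 10, 8, 17, 0, 14, 13, 7, 11]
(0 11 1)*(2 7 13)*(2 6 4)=[11, 0, 7, 3, 2, 5, 4, 13, 8, 9, 10, 1, 12, 6]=(0 11 1)(2 7 13 6 4)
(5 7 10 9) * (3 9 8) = [0, 1, 2, 9, 4, 7, 6, 10, 3, 5, 8] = (3 9 5 7 10 8)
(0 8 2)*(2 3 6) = (0 8 3 6 2) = [8, 1, 0, 6, 4, 5, 2, 7, 3]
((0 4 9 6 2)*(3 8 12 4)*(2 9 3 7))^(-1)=((0 7 2)(3 8 12 4)(6 9))^(-1)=(0 2 7)(3 4 12 8)(6 9)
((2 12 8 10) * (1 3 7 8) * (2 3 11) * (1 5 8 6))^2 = (1 2 5 10 7)(3 6 11 12 8)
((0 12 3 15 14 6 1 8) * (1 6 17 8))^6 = (0 8 17 14 15 3 12)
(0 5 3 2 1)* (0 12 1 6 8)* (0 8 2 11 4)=[5, 12, 6, 11, 0, 3, 2, 7, 8, 9, 10, 4, 1]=(0 5 3 11 4)(1 12)(2 6)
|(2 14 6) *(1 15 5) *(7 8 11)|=3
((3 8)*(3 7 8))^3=(7 8)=((7 8))^3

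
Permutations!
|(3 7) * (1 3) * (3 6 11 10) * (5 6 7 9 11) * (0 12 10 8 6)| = |(0 12 10 3 9 11 8 6 5)(1 7)| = 18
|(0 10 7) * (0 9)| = 4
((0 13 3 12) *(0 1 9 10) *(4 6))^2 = (0 3 1 10 13 12 9)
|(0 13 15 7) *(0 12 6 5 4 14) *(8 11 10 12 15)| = 10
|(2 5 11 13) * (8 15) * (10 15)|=12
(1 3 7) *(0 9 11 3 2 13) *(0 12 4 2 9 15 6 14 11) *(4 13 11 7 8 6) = [15, 9, 11, 8, 2, 5, 14, 1, 6, 0, 10, 3, 13, 12, 7, 4] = (0 15 4 2 11 3 8 6 14 7 1 9)(12 13)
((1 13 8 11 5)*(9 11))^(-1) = (1 5 11 9 8 13)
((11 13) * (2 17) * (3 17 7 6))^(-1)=(2 17 3 6 7)(11 13)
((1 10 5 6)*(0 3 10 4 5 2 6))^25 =((0 3 10 2 6 1 4 5))^25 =(0 3 10 2 6 1 4 5)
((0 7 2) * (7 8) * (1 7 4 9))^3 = ((0 8 4 9 1 7 2))^3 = (0 9 2 4 7 8 1)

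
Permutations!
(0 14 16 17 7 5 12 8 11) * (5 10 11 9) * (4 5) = (0 14 16 17 7 10 11)(4 5 12 8 9) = [14, 1, 2, 3, 5, 12, 6, 10, 9, 4, 11, 0, 8, 13, 16, 15, 17, 7]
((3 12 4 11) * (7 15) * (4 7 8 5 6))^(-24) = (3 15 6)(4 12 8)(5 11 7)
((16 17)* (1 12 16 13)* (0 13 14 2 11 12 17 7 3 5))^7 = (0 12 1 7 14 5 11 13 16 17 3 2)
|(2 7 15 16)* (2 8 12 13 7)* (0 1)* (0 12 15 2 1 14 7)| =21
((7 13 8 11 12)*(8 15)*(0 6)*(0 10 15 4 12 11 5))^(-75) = (0 15)(4 12 7 13)(5 10)(6 8)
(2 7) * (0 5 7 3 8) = (0 5 7 2 3 8) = [5, 1, 3, 8, 4, 7, 6, 2, 0]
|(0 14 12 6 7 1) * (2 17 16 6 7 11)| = |(0 14 12 7 1)(2 17 16 6 11)| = 5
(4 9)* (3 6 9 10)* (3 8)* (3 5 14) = (3 6 9 4 10 8 5 14) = [0, 1, 2, 6, 10, 14, 9, 7, 5, 4, 8, 11, 12, 13, 3]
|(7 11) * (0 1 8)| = 6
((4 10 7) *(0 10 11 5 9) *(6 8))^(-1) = ((0 10 7 4 11 5 9)(6 8))^(-1) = (0 9 5 11 4 7 10)(6 8)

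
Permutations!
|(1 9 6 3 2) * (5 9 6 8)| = 12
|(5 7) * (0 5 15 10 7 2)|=|(0 5 2)(7 15 10)|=3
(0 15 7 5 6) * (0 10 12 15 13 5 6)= (0 13 5)(6 10 12 15 7)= [13, 1, 2, 3, 4, 0, 10, 6, 8, 9, 12, 11, 15, 5, 14, 7]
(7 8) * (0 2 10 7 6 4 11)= (0 2 10 7 8 6 4 11)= [2, 1, 10, 3, 11, 5, 4, 8, 6, 9, 7, 0]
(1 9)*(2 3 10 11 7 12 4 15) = (1 9)(2 3 10 11 7 12 4 15) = [0, 9, 3, 10, 15, 5, 6, 12, 8, 1, 11, 7, 4, 13, 14, 2]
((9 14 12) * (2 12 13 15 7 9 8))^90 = (15)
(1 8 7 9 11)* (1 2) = [0, 8, 1, 3, 4, 5, 6, 9, 7, 11, 10, 2] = (1 8 7 9 11 2)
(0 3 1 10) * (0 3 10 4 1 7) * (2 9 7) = (0 10 3 2 9 7)(1 4) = [10, 4, 9, 2, 1, 5, 6, 0, 8, 7, 3]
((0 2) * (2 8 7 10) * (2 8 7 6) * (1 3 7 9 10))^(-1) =(0 2 6 8 10 9)(1 7 3)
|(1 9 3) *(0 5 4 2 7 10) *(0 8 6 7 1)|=|(0 5 4 2 1 9 3)(6 7 10 8)|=28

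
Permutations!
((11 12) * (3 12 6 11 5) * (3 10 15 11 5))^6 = (5 10 15 11 6)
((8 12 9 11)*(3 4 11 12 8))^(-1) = (3 11 4)(9 12)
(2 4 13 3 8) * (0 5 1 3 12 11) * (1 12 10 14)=(0 5 12 11)(1 3 8 2 4 13 10 14)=[5, 3, 4, 8, 13, 12, 6, 7, 2, 9, 14, 0, 11, 10, 1]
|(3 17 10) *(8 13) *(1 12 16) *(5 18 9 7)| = 12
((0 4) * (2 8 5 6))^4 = (8)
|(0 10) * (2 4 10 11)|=5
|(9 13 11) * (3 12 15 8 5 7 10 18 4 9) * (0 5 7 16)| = 33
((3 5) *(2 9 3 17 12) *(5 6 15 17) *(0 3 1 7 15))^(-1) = ((0 3 6)(1 7 15 17 12 2 9))^(-1) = (0 6 3)(1 9 2 12 17 15 7)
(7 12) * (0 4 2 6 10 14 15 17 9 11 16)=[4, 1, 6, 3, 2, 5, 10, 12, 8, 11, 14, 16, 7, 13, 15, 17, 0, 9]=(0 4 2 6 10 14 15 17 9 11 16)(7 12)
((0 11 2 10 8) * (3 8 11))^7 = (0 3 8)(2 10 11)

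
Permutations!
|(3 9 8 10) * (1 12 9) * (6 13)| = 6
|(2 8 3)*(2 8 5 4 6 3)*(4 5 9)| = 6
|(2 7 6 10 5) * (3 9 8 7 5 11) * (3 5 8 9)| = |(2 8 7 6 10 11 5)| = 7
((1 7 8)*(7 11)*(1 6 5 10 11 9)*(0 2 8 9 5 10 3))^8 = (0 1 11 8 3 9 10 2 5 7 6)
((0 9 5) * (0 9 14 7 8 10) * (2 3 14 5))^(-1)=((0 5 9 2 3 14 7 8 10))^(-1)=(0 10 8 7 14 3 2 9 5)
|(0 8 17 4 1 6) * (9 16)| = |(0 8 17 4 1 6)(9 16)| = 6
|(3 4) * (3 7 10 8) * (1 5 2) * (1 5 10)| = 6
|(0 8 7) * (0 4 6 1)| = 6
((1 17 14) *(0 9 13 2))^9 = ((0 9 13 2)(1 17 14))^9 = (17)(0 9 13 2)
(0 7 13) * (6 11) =[7, 1, 2, 3, 4, 5, 11, 13, 8, 9, 10, 6, 12, 0] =(0 7 13)(6 11)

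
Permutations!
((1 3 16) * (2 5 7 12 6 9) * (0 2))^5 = (0 6 7 2 9 12 5)(1 16 3)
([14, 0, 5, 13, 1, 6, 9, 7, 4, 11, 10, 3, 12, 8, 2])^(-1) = [1, 4, 14, 11, 8, 2, 5, 7, 13, 6, 10, 9, 12, 3, 0]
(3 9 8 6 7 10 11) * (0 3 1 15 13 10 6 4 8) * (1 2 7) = (0 3 9)(1 15 13 10 11 2 7 6)(4 8) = [3, 15, 7, 9, 8, 5, 1, 6, 4, 0, 11, 2, 12, 10, 14, 13]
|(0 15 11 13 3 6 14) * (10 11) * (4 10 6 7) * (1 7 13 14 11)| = 20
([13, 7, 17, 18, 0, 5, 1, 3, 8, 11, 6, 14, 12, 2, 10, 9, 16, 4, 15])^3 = [17, 18, 0, 9, 2, 5, 3, 15, 8, 10, 7, 6, 12, 4, 1, 14, 16, 13, 11]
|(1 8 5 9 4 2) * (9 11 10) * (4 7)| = |(1 8 5 11 10 9 7 4 2)| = 9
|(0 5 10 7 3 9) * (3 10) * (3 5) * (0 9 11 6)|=4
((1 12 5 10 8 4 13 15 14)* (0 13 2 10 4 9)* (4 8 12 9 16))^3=((0 13 15 14 1 9)(2 10 12 5 8 16 4))^3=(0 14)(1 13)(2 5 4 12 16 10 8)(9 15)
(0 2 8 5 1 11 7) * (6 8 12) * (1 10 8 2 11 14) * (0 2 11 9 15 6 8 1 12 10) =[9, 14, 10, 3, 4, 0, 11, 2, 5, 15, 1, 7, 8, 13, 12, 6] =(0 9 15 6 11 7 2 10 1 14 12 8 5)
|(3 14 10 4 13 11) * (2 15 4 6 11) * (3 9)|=|(2 15 4 13)(3 14 10 6 11 9)|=12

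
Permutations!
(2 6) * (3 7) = (2 6)(3 7) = [0, 1, 6, 7, 4, 5, 2, 3]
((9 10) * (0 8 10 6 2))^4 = ((0 8 10 9 6 2))^4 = (0 6 10)(2 9 8)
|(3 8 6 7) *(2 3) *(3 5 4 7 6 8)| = |(8)(2 5 4 7)| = 4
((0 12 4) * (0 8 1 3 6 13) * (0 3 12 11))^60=((0 11)(1 12 4 8)(3 6 13))^60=(13)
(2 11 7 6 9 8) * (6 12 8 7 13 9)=(2 11 13 9 7 12 8)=[0, 1, 11, 3, 4, 5, 6, 12, 2, 7, 10, 13, 8, 9]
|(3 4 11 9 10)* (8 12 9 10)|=12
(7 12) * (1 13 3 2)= (1 13 3 2)(7 12)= [0, 13, 1, 2, 4, 5, 6, 12, 8, 9, 10, 11, 7, 3]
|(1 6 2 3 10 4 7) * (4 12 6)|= 15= |(1 4 7)(2 3 10 12 6)|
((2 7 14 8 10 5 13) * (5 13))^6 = (14)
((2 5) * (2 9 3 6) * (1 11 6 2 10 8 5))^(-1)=((1 11 6 10 8 5 9 3 2))^(-1)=(1 2 3 9 5 8 10 6 11)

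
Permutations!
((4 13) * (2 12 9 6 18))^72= ((2 12 9 6 18)(4 13))^72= (2 9 18 12 6)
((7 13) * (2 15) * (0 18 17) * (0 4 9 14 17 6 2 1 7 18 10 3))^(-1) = ((0 10 3)(1 7 13 18 6 2 15)(4 9 14 17))^(-1) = (0 3 10)(1 15 2 6 18 13 7)(4 17 14 9)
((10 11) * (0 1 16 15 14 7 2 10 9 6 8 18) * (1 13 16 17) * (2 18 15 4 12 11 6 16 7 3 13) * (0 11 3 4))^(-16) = (18)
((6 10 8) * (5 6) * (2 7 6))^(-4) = ((2 7 6 10 8 5))^(-4) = (2 6 8)(5 7 10)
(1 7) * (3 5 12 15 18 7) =(1 3 5 12 15 18 7) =[0, 3, 2, 5, 4, 12, 6, 1, 8, 9, 10, 11, 15, 13, 14, 18, 16, 17, 7]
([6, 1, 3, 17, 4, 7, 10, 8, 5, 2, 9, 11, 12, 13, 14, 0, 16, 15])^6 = (0 17 2 10)(3 9 6 15)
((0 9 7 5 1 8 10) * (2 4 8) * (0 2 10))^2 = ((0 9 7 5 1 10 2 4 8))^2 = (0 7 1 2 8 9 5 10 4)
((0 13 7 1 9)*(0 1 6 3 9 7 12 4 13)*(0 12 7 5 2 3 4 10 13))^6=((0 12 10 13 7 6 4)(1 5 2 3 9))^6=(0 4 6 7 13 10 12)(1 5 2 3 9)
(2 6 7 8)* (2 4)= [0, 1, 6, 3, 2, 5, 7, 8, 4]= (2 6 7 8 4)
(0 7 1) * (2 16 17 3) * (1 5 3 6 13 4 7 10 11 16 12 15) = [10, 0, 12, 2, 7, 3, 13, 5, 8, 9, 11, 16, 15, 4, 14, 1, 17, 6] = (0 10 11 16 17 6 13 4 7 5 3 2 12 15 1)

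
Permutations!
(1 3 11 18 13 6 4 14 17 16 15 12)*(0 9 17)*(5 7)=(0 9 17 16 15 12 1 3 11 18 13 6 4 14)(5 7)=[9, 3, 2, 11, 14, 7, 4, 5, 8, 17, 10, 18, 1, 6, 0, 12, 15, 16, 13]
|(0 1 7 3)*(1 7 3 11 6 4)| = |(0 7 11 6 4 1 3)| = 7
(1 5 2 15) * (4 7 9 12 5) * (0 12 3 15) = [12, 4, 0, 15, 7, 2, 6, 9, 8, 3, 10, 11, 5, 13, 14, 1] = (0 12 5 2)(1 4 7 9 3 15)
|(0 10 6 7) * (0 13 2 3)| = 7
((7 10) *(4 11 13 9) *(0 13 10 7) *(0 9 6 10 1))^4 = ((0 13 6 10 9 4 11 1))^4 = (0 9)(1 10)(4 13)(6 11)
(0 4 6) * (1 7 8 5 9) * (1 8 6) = (0 4 1 7 6)(5 9 8) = [4, 7, 2, 3, 1, 9, 0, 6, 5, 8]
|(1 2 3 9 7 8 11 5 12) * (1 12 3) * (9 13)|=|(1 2)(3 13 9 7 8 11 5)|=14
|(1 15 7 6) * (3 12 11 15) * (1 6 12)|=4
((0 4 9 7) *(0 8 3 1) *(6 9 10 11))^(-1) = (0 1 3 8 7 9 6 11 10 4)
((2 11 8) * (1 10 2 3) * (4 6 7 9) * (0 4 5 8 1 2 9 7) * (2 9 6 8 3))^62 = (0 10 11 8)(1 2 4 6)(3 5 9)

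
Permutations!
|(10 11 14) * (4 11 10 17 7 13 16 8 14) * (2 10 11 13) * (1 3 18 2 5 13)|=7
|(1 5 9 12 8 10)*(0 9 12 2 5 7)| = 9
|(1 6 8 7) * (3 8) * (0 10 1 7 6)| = 3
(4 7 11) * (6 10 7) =(4 6 10 7 11) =[0, 1, 2, 3, 6, 5, 10, 11, 8, 9, 7, 4]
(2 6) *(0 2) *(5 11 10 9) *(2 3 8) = (0 3 8 2 6)(5 11 10 9) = [3, 1, 6, 8, 4, 11, 0, 7, 2, 5, 9, 10]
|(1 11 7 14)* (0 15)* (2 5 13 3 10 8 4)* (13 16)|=|(0 15)(1 11 7 14)(2 5 16 13 3 10 8 4)|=8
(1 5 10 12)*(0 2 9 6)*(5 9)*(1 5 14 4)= (0 2 14 4 1 9 6)(5 10 12)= [2, 9, 14, 3, 1, 10, 0, 7, 8, 6, 12, 11, 5, 13, 4]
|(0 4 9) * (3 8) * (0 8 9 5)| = 3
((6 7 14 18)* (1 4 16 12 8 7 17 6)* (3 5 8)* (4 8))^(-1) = (1 18 14 7 8)(3 12 16 4 5)(6 17)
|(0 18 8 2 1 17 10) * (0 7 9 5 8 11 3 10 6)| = |(0 18 11 3 10 7 9 5 8 2 1 17 6)| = 13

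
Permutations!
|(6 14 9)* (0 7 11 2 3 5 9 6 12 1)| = 18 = |(0 7 11 2 3 5 9 12 1)(6 14)|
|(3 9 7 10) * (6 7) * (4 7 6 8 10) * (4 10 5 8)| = |(3 9 4 7 10)(5 8)| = 10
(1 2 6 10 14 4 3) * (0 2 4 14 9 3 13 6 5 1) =[2, 4, 5, 0, 13, 1, 10, 7, 8, 3, 9, 11, 12, 6, 14] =(14)(0 2 5 1 4 13 6 10 9 3)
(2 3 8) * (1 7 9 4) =(1 7 9 4)(2 3 8) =[0, 7, 3, 8, 1, 5, 6, 9, 2, 4]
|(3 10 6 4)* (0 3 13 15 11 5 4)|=|(0 3 10 6)(4 13 15 11 5)|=20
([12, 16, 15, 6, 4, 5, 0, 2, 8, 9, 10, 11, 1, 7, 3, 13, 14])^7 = [0, 1, 7, 3, 4, 5, 6, 13, 8, 9, 10, 11, 12, 15, 14, 2, 16]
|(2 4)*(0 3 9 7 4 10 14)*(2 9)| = 15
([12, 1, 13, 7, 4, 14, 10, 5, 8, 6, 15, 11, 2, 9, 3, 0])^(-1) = (0 15 10 6 9 13 2 12)(3 14 5 7)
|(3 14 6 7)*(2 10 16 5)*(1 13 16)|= 12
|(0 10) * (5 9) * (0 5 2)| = 5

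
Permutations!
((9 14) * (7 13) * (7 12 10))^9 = ((7 13 12 10)(9 14))^9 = (7 13 12 10)(9 14)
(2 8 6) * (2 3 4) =(2 8 6 3 4) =[0, 1, 8, 4, 2, 5, 3, 7, 6]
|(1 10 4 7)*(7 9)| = 5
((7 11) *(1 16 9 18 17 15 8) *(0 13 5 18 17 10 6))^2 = (0 5 10)(1 9 15)(6 13 18)(8 16 17)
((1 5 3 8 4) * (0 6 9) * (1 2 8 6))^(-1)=((0 1 5 3 6 9)(2 8 4))^(-1)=(0 9 6 3 5 1)(2 4 8)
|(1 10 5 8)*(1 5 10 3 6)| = 6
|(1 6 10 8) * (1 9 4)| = 6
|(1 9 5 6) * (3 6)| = 5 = |(1 9 5 3 6)|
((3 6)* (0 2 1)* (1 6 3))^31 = ((0 2 6 1))^31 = (0 1 6 2)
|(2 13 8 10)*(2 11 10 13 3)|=|(2 3)(8 13)(10 11)|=2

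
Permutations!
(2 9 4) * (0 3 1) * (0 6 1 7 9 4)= (0 3 7 9)(1 6)(2 4)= [3, 6, 4, 7, 2, 5, 1, 9, 8, 0]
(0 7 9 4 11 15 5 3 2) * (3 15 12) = (0 7 9 4 11 12 3 2)(5 15) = [7, 1, 0, 2, 11, 15, 6, 9, 8, 4, 10, 12, 3, 13, 14, 5]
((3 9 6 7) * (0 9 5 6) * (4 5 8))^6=(9)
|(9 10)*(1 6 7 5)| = |(1 6 7 5)(9 10)| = 4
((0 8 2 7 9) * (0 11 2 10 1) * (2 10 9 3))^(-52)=((0 8 9 11 10 1)(2 7 3))^(-52)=(0 9 10)(1 8 11)(2 3 7)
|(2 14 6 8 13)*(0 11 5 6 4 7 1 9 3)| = 13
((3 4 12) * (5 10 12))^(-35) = (12)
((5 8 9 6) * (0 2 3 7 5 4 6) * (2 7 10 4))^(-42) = (0 8 7 9 5)(2 4 3 6 10)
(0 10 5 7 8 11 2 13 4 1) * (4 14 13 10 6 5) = [6, 0, 10, 3, 1, 7, 5, 8, 11, 9, 4, 2, 12, 14, 13] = (0 6 5 7 8 11 2 10 4 1)(13 14)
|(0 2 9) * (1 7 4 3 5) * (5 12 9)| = |(0 2 5 1 7 4 3 12 9)| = 9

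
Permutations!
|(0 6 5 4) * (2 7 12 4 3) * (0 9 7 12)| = |(0 6 5 3 2 12 4 9 7)| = 9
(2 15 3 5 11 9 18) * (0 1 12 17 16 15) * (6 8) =(0 1 12 17 16 15 3 5 11 9 18 2)(6 8) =[1, 12, 0, 5, 4, 11, 8, 7, 6, 18, 10, 9, 17, 13, 14, 3, 15, 16, 2]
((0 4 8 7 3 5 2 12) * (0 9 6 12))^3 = ((0 4 8 7 3 5 2)(6 12 9))^3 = (12)(0 7 2 8 5 4 3)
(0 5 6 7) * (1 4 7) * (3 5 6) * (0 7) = (7)(0 6 1 4)(3 5) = [6, 4, 2, 5, 0, 3, 1, 7]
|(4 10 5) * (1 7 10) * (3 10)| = 6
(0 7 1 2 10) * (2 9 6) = (0 7 1 9 6 2 10) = [7, 9, 10, 3, 4, 5, 2, 1, 8, 6, 0]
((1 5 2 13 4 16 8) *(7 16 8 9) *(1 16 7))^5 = ((1 5 2 13 4 8 16 9))^5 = (1 8 2 9 4 5 16 13)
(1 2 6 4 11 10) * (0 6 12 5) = (0 6 4 11 10 1 2 12 5) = [6, 2, 12, 3, 11, 0, 4, 7, 8, 9, 1, 10, 5]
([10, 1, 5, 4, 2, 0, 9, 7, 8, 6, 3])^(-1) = (0 5 2 4 3 10)(6 9)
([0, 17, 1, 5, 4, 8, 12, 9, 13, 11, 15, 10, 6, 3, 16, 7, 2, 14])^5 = (17)(3 5 8 13)(6 12)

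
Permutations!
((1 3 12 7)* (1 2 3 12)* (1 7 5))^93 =(12)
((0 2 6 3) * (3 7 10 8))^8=(0 2 6 7 10 8 3)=((0 2 6 7 10 8 3))^8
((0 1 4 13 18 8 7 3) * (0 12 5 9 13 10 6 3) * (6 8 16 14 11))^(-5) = (0 1 4 10 8 7)(3 18)(5 14)(6 13)(9 11)(12 16)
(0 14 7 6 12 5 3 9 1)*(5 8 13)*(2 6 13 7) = (0 14 2 6 12 8 7 13 5 3 9 1) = [14, 0, 6, 9, 4, 3, 12, 13, 7, 1, 10, 11, 8, 5, 2]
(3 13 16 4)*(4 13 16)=(3 16 13 4)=[0, 1, 2, 16, 3, 5, 6, 7, 8, 9, 10, 11, 12, 4, 14, 15, 13]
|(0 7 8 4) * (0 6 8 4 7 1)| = 4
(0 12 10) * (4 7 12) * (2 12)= (0 4 7 2 12 10)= [4, 1, 12, 3, 7, 5, 6, 2, 8, 9, 0, 11, 10]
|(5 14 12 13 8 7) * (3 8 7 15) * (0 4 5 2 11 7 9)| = 21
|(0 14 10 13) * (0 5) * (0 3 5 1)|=10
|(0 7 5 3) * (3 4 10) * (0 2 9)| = |(0 7 5 4 10 3 2 9)| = 8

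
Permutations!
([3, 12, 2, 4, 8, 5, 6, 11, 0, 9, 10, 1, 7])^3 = [8, 11, 2, 0, 3, 5, 6, 12, 4, 9, 10, 7, 1]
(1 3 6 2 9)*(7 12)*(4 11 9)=[0, 3, 4, 6, 11, 5, 2, 12, 8, 1, 10, 9, 7]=(1 3 6 2 4 11 9)(7 12)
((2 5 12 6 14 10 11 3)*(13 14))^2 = ((2 5 12 6 13 14 10 11 3))^2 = (2 12 13 10 3 5 6 14 11)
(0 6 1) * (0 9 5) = (0 6 1 9 5) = [6, 9, 2, 3, 4, 0, 1, 7, 8, 5]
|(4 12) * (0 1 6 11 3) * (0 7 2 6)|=10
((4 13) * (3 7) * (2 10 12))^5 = ((2 10 12)(3 7)(4 13))^5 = (2 12 10)(3 7)(4 13)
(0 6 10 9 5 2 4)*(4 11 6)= (0 4)(2 11 6 10 9 5)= [4, 1, 11, 3, 0, 2, 10, 7, 8, 5, 9, 6]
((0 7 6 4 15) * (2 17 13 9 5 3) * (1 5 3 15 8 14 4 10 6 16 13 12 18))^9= (0 18 3 7 1 2 16 5 17 13 15 12 9)(6 10)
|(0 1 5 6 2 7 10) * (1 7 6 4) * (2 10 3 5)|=|(0 7 3 5 4 1 2 6 10)|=9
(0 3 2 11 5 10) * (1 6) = [3, 6, 11, 2, 4, 10, 1, 7, 8, 9, 0, 5] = (0 3 2 11 5 10)(1 6)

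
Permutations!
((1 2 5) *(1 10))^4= ((1 2 5 10))^4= (10)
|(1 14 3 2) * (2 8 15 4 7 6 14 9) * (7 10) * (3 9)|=11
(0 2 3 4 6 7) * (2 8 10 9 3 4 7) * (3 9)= (0 8 10 3 7)(2 4 6)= [8, 1, 4, 7, 6, 5, 2, 0, 10, 9, 3]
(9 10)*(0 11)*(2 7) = (0 11)(2 7)(9 10) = [11, 1, 7, 3, 4, 5, 6, 2, 8, 10, 9, 0]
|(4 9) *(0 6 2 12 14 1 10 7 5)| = 18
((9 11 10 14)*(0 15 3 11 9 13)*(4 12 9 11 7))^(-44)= (15)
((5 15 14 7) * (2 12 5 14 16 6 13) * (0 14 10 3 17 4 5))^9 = ((0 14 7 10 3 17 4 5 15 16 6 13 2 12))^9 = (0 16 3 12 15 10 2 5 7 13 4 14 6 17)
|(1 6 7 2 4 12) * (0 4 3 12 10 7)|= 9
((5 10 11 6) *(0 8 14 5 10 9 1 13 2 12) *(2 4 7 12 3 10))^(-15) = ((0 8 14 5 9 1 13 4 7 12)(2 3 10 11 6))^(-15) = (0 1)(4 14)(5 7)(8 13)(9 12)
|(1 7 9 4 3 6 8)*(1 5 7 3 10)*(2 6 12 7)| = |(1 3 12 7 9 4 10)(2 6 8 5)| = 28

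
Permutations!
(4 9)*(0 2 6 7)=[2, 1, 6, 3, 9, 5, 7, 0, 8, 4]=(0 2 6 7)(4 9)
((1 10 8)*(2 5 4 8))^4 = (1 4 2)(5 10 8)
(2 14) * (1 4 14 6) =[0, 4, 6, 3, 14, 5, 1, 7, 8, 9, 10, 11, 12, 13, 2] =(1 4 14 2 6)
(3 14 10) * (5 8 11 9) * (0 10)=(0 10 3 14)(5 8 11 9)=[10, 1, 2, 14, 4, 8, 6, 7, 11, 5, 3, 9, 12, 13, 0]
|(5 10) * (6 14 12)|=6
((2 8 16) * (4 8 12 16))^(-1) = (2 16 12)(4 8) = ((2 12 16)(4 8))^(-1)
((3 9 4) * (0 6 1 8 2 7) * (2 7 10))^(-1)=((0 6 1 8 7)(2 10)(3 9 4))^(-1)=(0 7 8 1 6)(2 10)(3 4 9)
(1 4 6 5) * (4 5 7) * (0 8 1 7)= [8, 5, 2, 3, 6, 7, 0, 4, 1]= (0 8 1 5 7 4 6)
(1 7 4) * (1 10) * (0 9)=(0 9)(1 7 4 10)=[9, 7, 2, 3, 10, 5, 6, 4, 8, 0, 1]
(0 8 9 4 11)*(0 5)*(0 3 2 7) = (0 8 9 4 11 5 3 2 7) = [8, 1, 7, 2, 11, 3, 6, 0, 9, 4, 10, 5]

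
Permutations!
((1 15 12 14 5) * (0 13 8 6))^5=((0 13 8 6)(1 15 12 14 5))^5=(15)(0 13 8 6)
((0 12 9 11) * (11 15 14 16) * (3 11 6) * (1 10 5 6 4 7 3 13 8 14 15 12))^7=(0 14 1 16 10 4 5 7 6 3 13 11 8)(9 12)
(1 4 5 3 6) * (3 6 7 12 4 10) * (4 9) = (1 10 3 7 12 9 4 5 6) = [0, 10, 2, 7, 5, 6, 1, 12, 8, 4, 3, 11, 9]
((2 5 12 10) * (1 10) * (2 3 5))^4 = ((1 10 3 5 12))^4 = (1 12 5 3 10)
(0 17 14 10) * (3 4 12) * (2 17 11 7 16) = (0 11 7 16 2 17 14 10)(3 4 12) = [11, 1, 17, 4, 12, 5, 6, 16, 8, 9, 0, 7, 3, 13, 10, 15, 2, 14]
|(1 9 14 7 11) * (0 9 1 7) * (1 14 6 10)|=|(0 9 6 10 1 14)(7 11)|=6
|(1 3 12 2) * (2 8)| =5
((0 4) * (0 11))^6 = (11)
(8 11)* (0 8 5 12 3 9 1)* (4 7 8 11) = [11, 0, 2, 9, 7, 12, 6, 8, 4, 1, 10, 5, 3] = (0 11 5 12 3 9 1)(4 7 8)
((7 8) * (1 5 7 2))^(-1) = (1 2 8 7 5)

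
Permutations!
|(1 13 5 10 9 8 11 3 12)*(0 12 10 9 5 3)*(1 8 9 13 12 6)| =12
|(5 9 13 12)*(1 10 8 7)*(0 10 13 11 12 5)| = 10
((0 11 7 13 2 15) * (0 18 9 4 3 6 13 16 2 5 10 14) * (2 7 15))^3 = (0 18 3 5)(4 13 14 15)(6 10 11 9)(7 16)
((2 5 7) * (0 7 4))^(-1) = (0 4 5 2 7)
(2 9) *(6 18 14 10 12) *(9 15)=(2 15 9)(6 18 14 10 12)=[0, 1, 15, 3, 4, 5, 18, 7, 8, 2, 12, 11, 6, 13, 10, 9, 16, 17, 14]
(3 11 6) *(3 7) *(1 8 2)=(1 8 2)(3 11 6 7)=[0, 8, 1, 11, 4, 5, 7, 3, 2, 9, 10, 6]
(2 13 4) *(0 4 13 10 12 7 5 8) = [4, 1, 10, 3, 2, 8, 6, 5, 0, 9, 12, 11, 7, 13] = (13)(0 4 2 10 12 7 5 8)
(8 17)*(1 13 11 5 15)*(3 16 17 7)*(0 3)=(0 3 16 17 8 7)(1 13 11 5 15)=[3, 13, 2, 16, 4, 15, 6, 0, 7, 9, 10, 5, 12, 11, 14, 1, 17, 8]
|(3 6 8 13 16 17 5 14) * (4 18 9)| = 24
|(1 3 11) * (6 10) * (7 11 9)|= |(1 3 9 7 11)(6 10)|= 10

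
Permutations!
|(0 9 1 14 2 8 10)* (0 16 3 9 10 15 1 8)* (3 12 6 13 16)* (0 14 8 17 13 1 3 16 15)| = 70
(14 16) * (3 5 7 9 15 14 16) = (16)(3 5 7 9 15 14) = [0, 1, 2, 5, 4, 7, 6, 9, 8, 15, 10, 11, 12, 13, 3, 14, 16]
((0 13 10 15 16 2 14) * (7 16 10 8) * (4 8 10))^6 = (0 7 10 2 4)(8 13 16 15 14)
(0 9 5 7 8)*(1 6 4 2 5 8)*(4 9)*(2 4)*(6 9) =(0 2 5 7 1 9 8) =[2, 9, 5, 3, 4, 7, 6, 1, 0, 8]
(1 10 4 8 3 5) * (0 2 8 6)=[2, 10, 8, 5, 6, 1, 0, 7, 3, 9, 4]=(0 2 8 3 5 1 10 4 6)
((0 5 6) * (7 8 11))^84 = (11)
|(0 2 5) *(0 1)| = 4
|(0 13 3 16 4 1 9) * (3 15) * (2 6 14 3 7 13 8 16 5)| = 30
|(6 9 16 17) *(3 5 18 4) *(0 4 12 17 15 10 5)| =9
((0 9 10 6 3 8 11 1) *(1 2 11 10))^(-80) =(11)(0 9 1)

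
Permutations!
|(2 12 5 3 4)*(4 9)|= 6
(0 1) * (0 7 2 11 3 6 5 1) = (1 7 2 11 3 6 5) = [0, 7, 11, 6, 4, 1, 5, 2, 8, 9, 10, 3]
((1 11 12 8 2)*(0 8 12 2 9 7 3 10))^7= ((12)(0 8 9 7 3 10)(1 11 2))^7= (12)(0 8 9 7 3 10)(1 11 2)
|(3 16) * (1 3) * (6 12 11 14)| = 12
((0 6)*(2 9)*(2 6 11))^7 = ((0 11 2 9 6))^7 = (0 2 6 11 9)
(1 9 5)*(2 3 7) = (1 9 5)(2 3 7) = [0, 9, 3, 7, 4, 1, 6, 2, 8, 5]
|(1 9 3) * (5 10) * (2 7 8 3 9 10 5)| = 6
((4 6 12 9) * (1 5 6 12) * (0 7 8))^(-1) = ((0 7 8)(1 5 6)(4 12 9))^(-1) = (0 8 7)(1 6 5)(4 9 12)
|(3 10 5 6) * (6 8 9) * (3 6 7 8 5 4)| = |(3 10 4)(7 8 9)| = 3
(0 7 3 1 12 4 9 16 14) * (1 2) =(0 7 3 2 1 12 4 9 16 14) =[7, 12, 1, 2, 9, 5, 6, 3, 8, 16, 10, 11, 4, 13, 0, 15, 14]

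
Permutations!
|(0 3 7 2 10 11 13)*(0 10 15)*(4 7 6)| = |(0 3 6 4 7 2 15)(10 11 13)| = 21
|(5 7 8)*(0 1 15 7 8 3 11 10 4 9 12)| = |(0 1 15 7 3 11 10 4 9 12)(5 8)| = 10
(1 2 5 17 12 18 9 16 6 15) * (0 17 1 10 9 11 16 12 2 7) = (0 17 2 5 1 7)(6 15 10 9 12 18 11 16) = [17, 7, 5, 3, 4, 1, 15, 0, 8, 12, 9, 16, 18, 13, 14, 10, 6, 2, 11]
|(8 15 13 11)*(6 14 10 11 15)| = 10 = |(6 14 10 11 8)(13 15)|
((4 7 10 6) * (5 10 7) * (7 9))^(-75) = ((4 5 10 6)(7 9))^(-75) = (4 5 10 6)(7 9)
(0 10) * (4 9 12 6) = [10, 1, 2, 3, 9, 5, 4, 7, 8, 12, 0, 11, 6] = (0 10)(4 9 12 6)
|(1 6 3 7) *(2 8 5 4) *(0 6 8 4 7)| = |(0 6 3)(1 8 5 7)(2 4)| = 12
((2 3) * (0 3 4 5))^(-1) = (0 5 4 2 3)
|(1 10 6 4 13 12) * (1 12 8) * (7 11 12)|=6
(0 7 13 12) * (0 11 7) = (7 13 12 11) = [0, 1, 2, 3, 4, 5, 6, 13, 8, 9, 10, 7, 11, 12]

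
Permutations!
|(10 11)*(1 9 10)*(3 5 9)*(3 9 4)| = 12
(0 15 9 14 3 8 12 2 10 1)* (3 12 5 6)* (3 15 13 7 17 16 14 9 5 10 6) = [13, 0, 6, 8, 4, 3, 15, 17, 10, 9, 1, 11, 2, 7, 12, 5, 14, 16] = (0 13 7 17 16 14 12 2 6 15 5 3 8 10 1)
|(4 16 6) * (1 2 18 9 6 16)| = |(1 2 18 9 6 4)| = 6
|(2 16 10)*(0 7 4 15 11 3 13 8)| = |(0 7 4 15 11 3 13 8)(2 16 10)| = 24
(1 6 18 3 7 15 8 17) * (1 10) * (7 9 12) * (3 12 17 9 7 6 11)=[0, 11, 2, 7, 4, 5, 18, 15, 9, 17, 1, 3, 6, 13, 14, 8, 16, 10, 12]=(1 11 3 7 15 8 9 17 10)(6 18 12)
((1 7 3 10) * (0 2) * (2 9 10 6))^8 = ((0 9 10 1 7 3 6 2))^8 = (10)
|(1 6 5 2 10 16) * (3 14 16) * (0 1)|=9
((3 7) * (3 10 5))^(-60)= (10)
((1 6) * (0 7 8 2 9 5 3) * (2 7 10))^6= (10)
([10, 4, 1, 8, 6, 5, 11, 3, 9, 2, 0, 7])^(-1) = (0 10)(1 2 9 8 3 7 11 6 4)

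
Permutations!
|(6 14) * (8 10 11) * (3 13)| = |(3 13)(6 14)(8 10 11)| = 6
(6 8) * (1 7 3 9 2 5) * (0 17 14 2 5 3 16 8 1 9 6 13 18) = (0 17 14 2 3 6 1 7 16 8 13 18)(5 9) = [17, 7, 3, 6, 4, 9, 1, 16, 13, 5, 10, 11, 12, 18, 2, 15, 8, 14, 0]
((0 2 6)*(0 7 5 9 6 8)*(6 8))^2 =((0 2 6 7 5 9 8))^2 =(0 6 5 8 2 7 9)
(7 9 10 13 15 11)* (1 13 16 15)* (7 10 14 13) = (1 7 9 14 13)(10 16 15 11) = [0, 7, 2, 3, 4, 5, 6, 9, 8, 14, 16, 10, 12, 1, 13, 11, 15]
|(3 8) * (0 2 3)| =4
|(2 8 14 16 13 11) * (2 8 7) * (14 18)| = |(2 7)(8 18 14 16 13 11)| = 6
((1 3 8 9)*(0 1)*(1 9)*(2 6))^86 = (9)(1 8 3)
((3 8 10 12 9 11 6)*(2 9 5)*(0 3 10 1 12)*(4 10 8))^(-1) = ((0 3 4 10)(1 12 5 2 9 11 6 8))^(-1) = (0 10 4 3)(1 8 6 11 9 2 5 12)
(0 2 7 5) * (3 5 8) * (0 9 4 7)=(0 2)(3 5 9 4 7 8)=[2, 1, 0, 5, 7, 9, 6, 8, 3, 4]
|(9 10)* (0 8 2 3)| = 4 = |(0 8 2 3)(9 10)|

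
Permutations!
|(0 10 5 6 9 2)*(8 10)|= |(0 8 10 5 6 9 2)|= 7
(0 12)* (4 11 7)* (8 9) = (0 12)(4 11 7)(8 9) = [12, 1, 2, 3, 11, 5, 6, 4, 9, 8, 10, 7, 0]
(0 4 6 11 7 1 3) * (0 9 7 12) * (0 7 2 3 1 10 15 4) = [0, 1, 3, 9, 6, 5, 11, 10, 8, 2, 15, 12, 7, 13, 14, 4] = (2 3 9)(4 6 11 12 7 10 15)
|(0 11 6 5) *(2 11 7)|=6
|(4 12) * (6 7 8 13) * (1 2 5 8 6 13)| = |(13)(1 2 5 8)(4 12)(6 7)| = 4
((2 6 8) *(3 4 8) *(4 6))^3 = (8)(3 6)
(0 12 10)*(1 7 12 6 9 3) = [6, 7, 2, 1, 4, 5, 9, 12, 8, 3, 0, 11, 10] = (0 6 9 3 1 7 12 10)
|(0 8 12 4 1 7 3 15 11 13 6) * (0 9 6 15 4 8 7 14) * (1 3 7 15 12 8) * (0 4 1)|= 20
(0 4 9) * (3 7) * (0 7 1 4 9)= (0 9 7 3 1 4)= [9, 4, 2, 1, 0, 5, 6, 3, 8, 7]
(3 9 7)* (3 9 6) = [0, 1, 2, 6, 4, 5, 3, 9, 8, 7] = (3 6)(7 9)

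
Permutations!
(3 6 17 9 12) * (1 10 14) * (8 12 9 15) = [0, 10, 2, 6, 4, 5, 17, 7, 12, 9, 14, 11, 3, 13, 1, 8, 16, 15] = (1 10 14)(3 6 17 15 8 12)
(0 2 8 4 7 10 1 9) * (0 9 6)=(0 2 8 4 7 10 1 6)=[2, 6, 8, 3, 7, 5, 0, 10, 4, 9, 1]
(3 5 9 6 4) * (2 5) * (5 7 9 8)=[0, 1, 7, 2, 3, 8, 4, 9, 5, 6]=(2 7 9 6 4 3)(5 8)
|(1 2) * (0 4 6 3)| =4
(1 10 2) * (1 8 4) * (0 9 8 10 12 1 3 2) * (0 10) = (0 9 8 4 3 2)(1 12) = [9, 12, 0, 2, 3, 5, 6, 7, 4, 8, 10, 11, 1]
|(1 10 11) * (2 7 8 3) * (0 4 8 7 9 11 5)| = 10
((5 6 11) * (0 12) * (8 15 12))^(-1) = (0 12 15 8)(5 11 6)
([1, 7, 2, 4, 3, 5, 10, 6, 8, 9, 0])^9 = [10, 0, 2, 4, 3, 5, 7, 1, 8, 9, 6]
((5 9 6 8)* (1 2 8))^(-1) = (1 6 9 5 8 2) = ((1 2 8 5 9 6))^(-1)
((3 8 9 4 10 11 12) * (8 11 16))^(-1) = (3 12 11)(4 9 8 16 10)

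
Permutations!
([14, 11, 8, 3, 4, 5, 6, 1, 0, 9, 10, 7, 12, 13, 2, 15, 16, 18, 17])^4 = [0, 11, 2, 3, 4, 5, 6, 1, 8, 9, 10, 7, 12, 13, 14, 15, 16, 17, 18]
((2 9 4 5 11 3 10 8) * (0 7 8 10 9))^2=(0 8)(2 7)(3 4 11 9 5)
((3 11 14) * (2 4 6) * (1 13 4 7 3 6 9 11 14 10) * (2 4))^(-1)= (1 10 11 9 4 6 14 3 7 2 13)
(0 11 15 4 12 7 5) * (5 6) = [11, 1, 2, 3, 12, 0, 5, 6, 8, 9, 10, 15, 7, 13, 14, 4] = (0 11 15 4 12 7 6 5)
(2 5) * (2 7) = (2 5 7) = [0, 1, 5, 3, 4, 7, 6, 2]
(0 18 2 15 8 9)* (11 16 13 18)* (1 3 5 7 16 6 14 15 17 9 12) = (0 11 6 14 15 8 12 1 3 5 7 16 13 18 2 17 9) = [11, 3, 17, 5, 4, 7, 14, 16, 12, 0, 10, 6, 1, 18, 15, 8, 13, 9, 2]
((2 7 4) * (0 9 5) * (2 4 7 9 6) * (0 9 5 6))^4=((2 5 9 6))^4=(9)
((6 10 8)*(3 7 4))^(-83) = (3 7 4)(6 10 8)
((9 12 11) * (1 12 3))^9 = ((1 12 11 9 3))^9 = (1 3 9 11 12)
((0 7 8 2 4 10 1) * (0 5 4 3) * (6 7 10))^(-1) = (0 3 2 8 7 6 4 5 1 10)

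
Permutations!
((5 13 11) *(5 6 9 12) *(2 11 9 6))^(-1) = ((2 11)(5 13 9 12))^(-1) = (2 11)(5 12 9 13)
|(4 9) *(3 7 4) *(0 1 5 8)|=|(0 1 5 8)(3 7 4 9)|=4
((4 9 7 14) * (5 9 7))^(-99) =((4 7 14)(5 9))^(-99) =(14)(5 9)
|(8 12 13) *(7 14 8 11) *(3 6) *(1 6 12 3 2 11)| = 10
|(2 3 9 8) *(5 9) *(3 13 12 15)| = |(2 13 12 15 3 5 9 8)| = 8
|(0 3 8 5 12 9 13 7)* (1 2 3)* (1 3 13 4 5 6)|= |(0 3 8 6 1 2 13 7)(4 5 12 9)|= 8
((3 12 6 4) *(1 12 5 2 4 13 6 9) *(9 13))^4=(1 9 6 13 12)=((1 12 13 6 9)(2 4 3 5))^4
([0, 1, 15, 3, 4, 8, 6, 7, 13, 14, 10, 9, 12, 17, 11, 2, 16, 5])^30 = (5 13)(8 17)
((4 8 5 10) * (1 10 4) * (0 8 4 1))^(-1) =((0 8 5 1 10))^(-1) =(0 10 1 5 8)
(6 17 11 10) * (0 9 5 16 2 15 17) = (0 9 5 16 2 15 17 11 10 6) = [9, 1, 15, 3, 4, 16, 0, 7, 8, 5, 6, 10, 12, 13, 14, 17, 2, 11]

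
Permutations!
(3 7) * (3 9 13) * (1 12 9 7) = (1 12 9 13 3) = [0, 12, 2, 1, 4, 5, 6, 7, 8, 13, 10, 11, 9, 3]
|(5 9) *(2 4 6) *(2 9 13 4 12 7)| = |(2 12 7)(4 6 9 5 13)| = 15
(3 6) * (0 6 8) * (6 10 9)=(0 10 9 6 3 8)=[10, 1, 2, 8, 4, 5, 3, 7, 0, 6, 9]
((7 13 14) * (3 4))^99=((3 4)(7 13 14))^99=(14)(3 4)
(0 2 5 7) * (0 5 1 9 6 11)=[2, 9, 1, 3, 4, 7, 11, 5, 8, 6, 10, 0]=(0 2 1 9 6 11)(5 7)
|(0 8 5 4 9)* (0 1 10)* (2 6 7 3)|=28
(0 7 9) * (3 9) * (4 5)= (0 7 3 9)(4 5)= [7, 1, 2, 9, 5, 4, 6, 3, 8, 0]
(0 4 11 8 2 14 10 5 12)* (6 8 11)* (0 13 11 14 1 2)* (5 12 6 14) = (0 4 14 10 12 13 11 5 6 8)(1 2) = [4, 2, 1, 3, 14, 6, 8, 7, 0, 9, 12, 5, 13, 11, 10]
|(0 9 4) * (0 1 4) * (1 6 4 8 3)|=6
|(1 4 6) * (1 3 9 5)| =6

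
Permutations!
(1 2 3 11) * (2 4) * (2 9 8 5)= [0, 4, 3, 11, 9, 2, 6, 7, 5, 8, 10, 1]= (1 4 9 8 5 2 3 11)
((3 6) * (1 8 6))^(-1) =((1 8 6 3))^(-1) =(1 3 6 8)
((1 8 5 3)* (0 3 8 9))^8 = (9)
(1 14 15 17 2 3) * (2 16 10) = [0, 14, 3, 1, 4, 5, 6, 7, 8, 9, 2, 11, 12, 13, 15, 17, 10, 16] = (1 14 15 17 16 10 2 3)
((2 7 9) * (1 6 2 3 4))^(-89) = (1 2 9 4 6 7 3)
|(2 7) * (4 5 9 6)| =4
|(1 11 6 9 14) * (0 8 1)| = |(0 8 1 11 6 9 14)| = 7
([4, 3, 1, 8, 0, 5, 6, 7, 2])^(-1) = [4, 2, 8, 1, 0, 5, 6, 7, 3]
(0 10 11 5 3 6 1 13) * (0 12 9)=[10, 13, 2, 6, 4, 3, 1, 7, 8, 0, 11, 5, 9, 12]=(0 10 11 5 3 6 1 13 12 9)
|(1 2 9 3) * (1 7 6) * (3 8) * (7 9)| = 12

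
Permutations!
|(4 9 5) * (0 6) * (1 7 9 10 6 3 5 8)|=12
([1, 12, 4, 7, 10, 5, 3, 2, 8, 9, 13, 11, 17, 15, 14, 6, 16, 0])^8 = (17)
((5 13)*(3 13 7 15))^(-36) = ((3 13 5 7 15))^(-36) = (3 15 7 5 13)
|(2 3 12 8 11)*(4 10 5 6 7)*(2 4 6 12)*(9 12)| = 14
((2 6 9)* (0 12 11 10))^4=((0 12 11 10)(2 6 9))^4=(12)(2 6 9)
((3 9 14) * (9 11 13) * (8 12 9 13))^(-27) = (3 12)(8 14)(9 11)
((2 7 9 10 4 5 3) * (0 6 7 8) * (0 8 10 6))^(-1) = (2 3 5 4 10)(6 9 7)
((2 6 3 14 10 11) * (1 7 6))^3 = ((1 7 6 3 14 10 11 2))^3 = (1 3 11 7 14 2 6 10)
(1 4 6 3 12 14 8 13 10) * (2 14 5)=(1 4 6 3 12 5 2 14 8 13 10)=[0, 4, 14, 12, 6, 2, 3, 7, 13, 9, 1, 11, 5, 10, 8]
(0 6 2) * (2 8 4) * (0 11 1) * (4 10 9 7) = (0 6 8 10 9 7 4 2 11 1) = [6, 0, 11, 3, 2, 5, 8, 4, 10, 7, 9, 1]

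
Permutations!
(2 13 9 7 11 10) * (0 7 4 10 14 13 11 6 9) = (0 7 6 9 4 10 2 11 14 13) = [7, 1, 11, 3, 10, 5, 9, 6, 8, 4, 2, 14, 12, 0, 13]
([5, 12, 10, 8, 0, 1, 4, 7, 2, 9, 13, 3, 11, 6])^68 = (0 10 11)(1 6 8)(2 12 4)(3 5 13)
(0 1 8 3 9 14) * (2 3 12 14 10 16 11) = (0 1 8 12 14)(2 3 9 10 16 11) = [1, 8, 3, 9, 4, 5, 6, 7, 12, 10, 16, 2, 14, 13, 0, 15, 11]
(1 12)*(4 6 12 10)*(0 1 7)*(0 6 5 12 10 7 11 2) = (0 1 7 6 10 4 5 12 11 2) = [1, 7, 0, 3, 5, 12, 10, 6, 8, 9, 4, 2, 11]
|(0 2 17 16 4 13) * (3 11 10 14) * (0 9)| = |(0 2 17 16 4 13 9)(3 11 10 14)| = 28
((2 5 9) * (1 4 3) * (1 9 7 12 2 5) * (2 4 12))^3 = (1 3 7 12 9 2 4 5)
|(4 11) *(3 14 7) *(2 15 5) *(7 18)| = 12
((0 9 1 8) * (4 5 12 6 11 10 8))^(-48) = ((0 9 1 4 5 12 6 11 10 8))^(-48) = (0 1 5 6 10)(4 12 11 8 9)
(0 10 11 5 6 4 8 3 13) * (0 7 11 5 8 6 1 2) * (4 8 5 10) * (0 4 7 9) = [7, 2, 4, 13, 6, 1, 8, 11, 3, 0, 10, 5, 12, 9] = (0 7 11 5 1 2 4 6 8 3 13 9)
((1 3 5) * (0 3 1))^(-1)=((0 3 5))^(-1)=(0 5 3)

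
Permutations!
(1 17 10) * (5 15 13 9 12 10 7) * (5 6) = [0, 17, 2, 3, 4, 15, 5, 6, 8, 12, 1, 11, 10, 9, 14, 13, 16, 7] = (1 17 7 6 5 15 13 9 12 10)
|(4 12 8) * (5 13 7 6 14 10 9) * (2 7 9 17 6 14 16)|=|(2 7 14 10 17 6 16)(4 12 8)(5 13 9)|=21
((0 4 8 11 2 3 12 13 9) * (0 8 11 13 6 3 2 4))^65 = ((3 12 6)(4 11)(8 13 9))^65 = (3 6 12)(4 11)(8 9 13)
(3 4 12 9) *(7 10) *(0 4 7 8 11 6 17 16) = (0 4 12 9 3 7 10 8 11 6 17 16) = [4, 1, 2, 7, 12, 5, 17, 10, 11, 3, 8, 6, 9, 13, 14, 15, 0, 16]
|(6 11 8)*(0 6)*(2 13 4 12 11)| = |(0 6 2 13 4 12 11 8)| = 8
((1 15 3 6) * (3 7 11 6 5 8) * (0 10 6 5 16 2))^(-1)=((0 10 6 1 15 7 11 5 8 3 16 2))^(-1)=(0 2 16 3 8 5 11 7 15 1 6 10)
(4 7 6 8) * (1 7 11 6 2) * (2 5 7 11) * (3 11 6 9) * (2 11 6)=[0, 2, 1, 6, 11, 7, 8, 5, 4, 3, 10, 9]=(1 2)(3 6 8 4 11 9)(5 7)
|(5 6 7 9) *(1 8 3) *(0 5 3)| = 8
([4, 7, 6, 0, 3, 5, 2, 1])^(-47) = (0 4 3)(1 7)(2 6)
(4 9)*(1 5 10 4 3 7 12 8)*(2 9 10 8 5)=(1 2 9 3 7 12 5 8)(4 10)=[0, 2, 9, 7, 10, 8, 6, 12, 1, 3, 4, 11, 5]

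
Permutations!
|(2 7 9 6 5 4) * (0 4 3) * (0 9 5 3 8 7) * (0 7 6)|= |(0 4 2 7 5 8 6 3 9)|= 9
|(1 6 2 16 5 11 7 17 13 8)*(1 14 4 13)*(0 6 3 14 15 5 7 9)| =16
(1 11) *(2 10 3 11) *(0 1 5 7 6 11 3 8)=(0 1 2 10 8)(5 7 6 11)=[1, 2, 10, 3, 4, 7, 11, 6, 0, 9, 8, 5]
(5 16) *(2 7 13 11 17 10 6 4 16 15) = (2 7 13 11 17 10 6 4 16 5 15) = [0, 1, 7, 3, 16, 15, 4, 13, 8, 9, 6, 17, 12, 11, 14, 2, 5, 10]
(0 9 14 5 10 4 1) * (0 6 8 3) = (0 9 14 5 10 4 1 6 8 3) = [9, 6, 2, 0, 1, 10, 8, 7, 3, 14, 4, 11, 12, 13, 5]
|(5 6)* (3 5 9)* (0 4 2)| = 12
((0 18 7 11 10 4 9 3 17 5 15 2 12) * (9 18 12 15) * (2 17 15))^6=(3 15 17 5 9)(4 18 7 11 10)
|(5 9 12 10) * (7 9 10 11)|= 4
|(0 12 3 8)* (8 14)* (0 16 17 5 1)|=|(0 12 3 14 8 16 17 5 1)|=9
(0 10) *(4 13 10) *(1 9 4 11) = (0 11 1 9 4 13 10) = [11, 9, 2, 3, 13, 5, 6, 7, 8, 4, 0, 1, 12, 10]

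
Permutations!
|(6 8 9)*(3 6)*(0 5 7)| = |(0 5 7)(3 6 8 9)| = 12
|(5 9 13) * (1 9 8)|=5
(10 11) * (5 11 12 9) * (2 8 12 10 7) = (2 8 12 9 5 11 7) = [0, 1, 8, 3, 4, 11, 6, 2, 12, 5, 10, 7, 9]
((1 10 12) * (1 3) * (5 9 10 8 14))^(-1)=((1 8 14 5 9 10 12 3))^(-1)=(1 3 12 10 9 5 14 8)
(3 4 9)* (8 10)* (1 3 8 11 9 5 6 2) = (1 3 4 5 6 2)(8 10 11 9) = [0, 3, 1, 4, 5, 6, 2, 7, 10, 8, 11, 9]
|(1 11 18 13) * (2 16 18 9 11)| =10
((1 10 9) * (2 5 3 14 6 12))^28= (1 10 9)(2 6 3)(5 12 14)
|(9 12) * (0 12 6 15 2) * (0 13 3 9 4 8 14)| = 30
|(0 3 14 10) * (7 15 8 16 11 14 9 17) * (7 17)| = 10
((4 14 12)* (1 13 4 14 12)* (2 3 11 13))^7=((1 2 3 11 13 4 12 14))^7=(1 14 12 4 13 11 3 2)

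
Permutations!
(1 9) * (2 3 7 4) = (1 9)(2 3 7 4) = [0, 9, 3, 7, 2, 5, 6, 4, 8, 1]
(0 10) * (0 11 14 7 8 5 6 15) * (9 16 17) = (0 10 11 14 7 8 5 6 15)(9 16 17) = [10, 1, 2, 3, 4, 6, 15, 8, 5, 16, 11, 14, 12, 13, 7, 0, 17, 9]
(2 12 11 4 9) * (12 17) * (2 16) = (2 17 12 11 4 9 16) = [0, 1, 17, 3, 9, 5, 6, 7, 8, 16, 10, 4, 11, 13, 14, 15, 2, 12]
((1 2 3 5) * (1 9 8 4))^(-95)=((1 2 3 5 9 8 4))^(-95)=(1 5 4 3 8 2 9)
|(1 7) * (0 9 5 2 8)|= 10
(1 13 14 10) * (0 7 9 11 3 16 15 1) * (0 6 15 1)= (0 7 9 11 3 16 1 13 14 10 6 15)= [7, 13, 2, 16, 4, 5, 15, 9, 8, 11, 6, 3, 12, 14, 10, 0, 1]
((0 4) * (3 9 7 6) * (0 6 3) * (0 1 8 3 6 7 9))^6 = (9)(0 3 8 1 6 7 4)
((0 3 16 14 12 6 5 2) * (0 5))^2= ((0 3 16 14 12 6)(2 5))^2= (0 16 12)(3 14 6)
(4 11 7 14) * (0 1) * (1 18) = [18, 0, 2, 3, 11, 5, 6, 14, 8, 9, 10, 7, 12, 13, 4, 15, 16, 17, 1] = (0 18 1)(4 11 7 14)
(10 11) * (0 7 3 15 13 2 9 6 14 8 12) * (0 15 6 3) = [7, 1, 9, 6, 4, 5, 14, 0, 12, 3, 11, 10, 15, 2, 8, 13] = (0 7)(2 9 3 6 14 8 12 15 13)(10 11)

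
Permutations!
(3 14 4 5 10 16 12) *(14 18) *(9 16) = (3 18 14 4 5 10 9 16 12) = [0, 1, 2, 18, 5, 10, 6, 7, 8, 16, 9, 11, 3, 13, 4, 15, 12, 17, 14]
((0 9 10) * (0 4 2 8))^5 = (0 8 2 4 10 9)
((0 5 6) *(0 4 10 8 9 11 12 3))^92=(0 6 10 9 12)(3 5 4 8 11)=((0 5 6 4 10 8 9 11 12 3))^92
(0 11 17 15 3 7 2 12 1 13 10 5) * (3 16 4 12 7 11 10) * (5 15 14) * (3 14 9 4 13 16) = (0 10 15 3 11 17 9 4 12 1 16 13 14 5)(2 7) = [10, 16, 7, 11, 12, 0, 6, 2, 8, 4, 15, 17, 1, 14, 5, 3, 13, 9]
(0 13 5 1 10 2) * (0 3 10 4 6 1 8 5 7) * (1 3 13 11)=(0 11 1 4 6 3 10 2 13 7)(5 8)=[11, 4, 13, 10, 6, 8, 3, 0, 5, 9, 2, 1, 12, 7]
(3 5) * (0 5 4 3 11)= [5, 1, 2, 4, 3, 11, 6, 7, 8, 9, 10, 0]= (0 5 11)(3 4)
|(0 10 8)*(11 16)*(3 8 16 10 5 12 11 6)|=9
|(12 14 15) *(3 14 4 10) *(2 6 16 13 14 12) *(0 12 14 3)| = 28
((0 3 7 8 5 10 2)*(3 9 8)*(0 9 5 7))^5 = ((0 5 10 2 9 8 7 3))^5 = (0 8 10 3 9 5 7 2)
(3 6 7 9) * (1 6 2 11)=(1 6 7 9 3 2 11)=[0, 6, 11, 2, 4, 5, 7, 9, 8, 3, 10, 1]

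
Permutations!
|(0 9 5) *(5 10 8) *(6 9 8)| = |(0 8 5)(6 9 10)| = 3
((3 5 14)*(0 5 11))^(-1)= (0 11 3 14 5)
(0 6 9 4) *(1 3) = (0 6 9 4)(1 3) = [6, 3, 2, 1, 0, 5, 9, 7, 8, 4]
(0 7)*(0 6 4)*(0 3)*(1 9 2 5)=[7, 9, 5, 0, 3, 1, 4, 6, 8, 2]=(0 7 6 4 3)(1 9 2 5)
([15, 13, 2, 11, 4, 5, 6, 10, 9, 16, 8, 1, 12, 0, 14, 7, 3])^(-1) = [13, 11, 2, 16, 4, 5, 6, 15, 10, 8, 7, 3, 12, 1, 14, 0, 9]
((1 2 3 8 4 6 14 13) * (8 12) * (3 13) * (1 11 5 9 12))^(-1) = (1 3 14 6 4 8 12 9 5 11 13 2)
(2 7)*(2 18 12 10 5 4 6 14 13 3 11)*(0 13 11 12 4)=(0 13 3 12 10 5)(2 7 18 4 6 14 11)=[13, 1, 7, 12, 6, 0, 14, 18, 8, 9, 5, 2, 10, 3, 11, 15, 16, 17, 4]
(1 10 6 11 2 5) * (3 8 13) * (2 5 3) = (1 10 6 11 5)(2 3 8 13) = [0, 10, 3, 8, 4, 1, 11, 7, 13, 9, 6, 5, 12, 2]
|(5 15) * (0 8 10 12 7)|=10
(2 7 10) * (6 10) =(2 7 6 10) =[0, 1, 7, 3, 4, 5, 10, 6, 8, 9, 2]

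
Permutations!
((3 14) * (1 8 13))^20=(14)(1 13 8)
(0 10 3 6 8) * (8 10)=[8, 1, 2, 6, 4, 5, 10, 7, 0, 9, 3]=(0 8)(3 6 10)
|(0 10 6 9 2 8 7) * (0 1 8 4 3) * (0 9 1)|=|(0 10 6 1 8 7)(2 4 3 9)|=12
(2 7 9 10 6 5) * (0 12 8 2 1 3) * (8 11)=[12, 3, 7, 0, 4, 1, 5, 9, 2, 10, 6, 8, 11]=(0 12 11 8 2 7 9 10 6 5 1 3)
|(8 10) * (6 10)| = 3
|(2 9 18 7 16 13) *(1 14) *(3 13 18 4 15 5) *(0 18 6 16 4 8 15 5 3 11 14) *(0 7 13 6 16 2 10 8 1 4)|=12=|(0 18 13 10 8 15 3 6 2 9 1 7)(4 5 11 14)|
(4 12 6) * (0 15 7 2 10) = (0 15 7 2 10)(4 12 6) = [15, 1, 10, 3, 12, 5, 4, 2, 8, 9, 0, 11, 6, 13, 14, 7]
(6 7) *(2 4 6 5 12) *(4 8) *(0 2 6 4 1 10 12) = [2, 10, 8, 3, 4, 0, 7, 5, 1, 9, 12, 11, 6] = (0 2 8 1 10 12 6 7 5)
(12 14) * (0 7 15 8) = (0 7 15 8)(12 14) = [7, 1, 2, 3, 4, 5, 6, 15, 0, 9, 10, 11, 14, 13, 12, 8]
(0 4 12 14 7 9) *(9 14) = [4, 1, 2, 3, 12, 5, 6, 14, 8, 0, 10, 11, 9, 13, 7] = (0 4 12 9)(7 14)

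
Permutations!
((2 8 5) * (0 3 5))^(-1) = ((0 3 5 2 8))^(-1) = (0 8 2 5 3)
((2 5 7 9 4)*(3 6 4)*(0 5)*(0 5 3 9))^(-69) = ((9)(0 3 6 4 2 5 7))^(-69) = (9)(0 3 6 4 2 5 7)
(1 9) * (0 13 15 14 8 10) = (0 13 15 14 8 10)(1 9) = [13, 9, 2, 3, 4, 5, 6, 7, 10, 1, 0, 11, 12, 15, 8, 14]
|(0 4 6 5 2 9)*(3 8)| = 6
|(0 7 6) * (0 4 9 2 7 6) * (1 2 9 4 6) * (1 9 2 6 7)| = |(0 9 2 1 6 7)| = 6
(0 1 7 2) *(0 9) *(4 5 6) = (0 1 7 2 9)(4 5 6) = [1, 7, 9, 3, 5, 6, 4, 2, 8, 0]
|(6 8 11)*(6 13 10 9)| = |(6 8 11 13 10 9)| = 6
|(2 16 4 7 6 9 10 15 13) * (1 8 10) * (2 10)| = 24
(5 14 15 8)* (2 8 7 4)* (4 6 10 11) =(2 8 5 14 15 7 6 10 11 4) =[0, 1, 8, 3, 2, 14, 10, 6, 5, 9, 11, 4, 12, 13, 15, 7]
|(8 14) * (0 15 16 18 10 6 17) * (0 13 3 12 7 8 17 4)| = 7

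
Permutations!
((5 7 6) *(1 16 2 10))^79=((1 16 2 10)(5 7 6))^79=(1 10 2 16)(5 7 6)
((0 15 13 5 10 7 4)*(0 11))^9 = (0 15 13 5 10 7 4 11)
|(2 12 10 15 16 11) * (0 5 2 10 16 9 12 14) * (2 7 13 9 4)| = 13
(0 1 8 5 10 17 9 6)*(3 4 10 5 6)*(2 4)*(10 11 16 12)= (0 1 8 6)(2 4 11 16 12 10 17 9 3)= [1, 8, 4, 2, 11, 5, 0, 7, 6, 3, 17, 16, 10, 13, 14, 15, 12, 9]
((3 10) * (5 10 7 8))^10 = ((3 7 8 5 10))^10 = (10)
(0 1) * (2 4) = [1, 0, 4, 3, 2] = (0 1)(2 4)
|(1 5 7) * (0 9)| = |(0 9)(1 5 7)| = 6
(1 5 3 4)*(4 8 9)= (1 5 3 8 9 4)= [0, 5, 2, 8, 1, 3, 6, 7, 9, 4]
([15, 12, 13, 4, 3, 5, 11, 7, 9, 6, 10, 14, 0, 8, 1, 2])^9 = [1, 11, 0, 4, 3, 5, 8, 7, 2, 13, 10, 9, 14, 15, 6, 12]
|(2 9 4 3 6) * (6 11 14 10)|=|(2 9 4 3 11 14 10 6)|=8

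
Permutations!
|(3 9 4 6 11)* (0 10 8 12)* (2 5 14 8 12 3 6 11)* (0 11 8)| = 8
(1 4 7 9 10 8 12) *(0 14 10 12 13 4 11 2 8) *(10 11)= (0 14 11 2 8 13 4 7 9 12 1 10)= [14, 10, 8, 3, 7, 5, 6, 9, 13, 12, 0, 2, 1, 4, 11]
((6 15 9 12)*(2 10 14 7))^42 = (2 14)(6 9)(7 10)(12 15)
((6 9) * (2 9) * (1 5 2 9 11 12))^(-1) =(1 12 11 2 5)(6 9)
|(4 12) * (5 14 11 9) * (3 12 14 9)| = 10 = |(3 12 4 14 11)(5 9)|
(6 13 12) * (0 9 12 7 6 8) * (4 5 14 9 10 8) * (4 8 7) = [10, 1, 2, 3, 5, 14, 13, 6, 0, 12, 7, 11, 8, 4, 9] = (0 10 7 6 13 4 5 14 9 12 8)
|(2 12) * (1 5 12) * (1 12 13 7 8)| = 10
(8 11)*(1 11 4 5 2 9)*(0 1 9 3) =(0 1 11 8 4 5 2 3) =[1, 11, 3, 0, 5, 2, 6, 7, 4, 9, 10, 8]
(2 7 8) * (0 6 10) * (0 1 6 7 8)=(0 7)(1 6 10)(2 8)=[7, 6, 8, 3, 4, 5, 10, 0, 2, 9, 1]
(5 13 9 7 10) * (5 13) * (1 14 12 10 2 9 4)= [0, 14, 9, 3, 1, 5, 6, 2, 8, 7, 13, 11, 10, 4, 12]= (1 14 12 10 13 4)(2 9 7)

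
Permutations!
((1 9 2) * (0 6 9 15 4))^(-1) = ((0 6 9 2 1 15 4))^(-1) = (0 4 15 1 2 9 6)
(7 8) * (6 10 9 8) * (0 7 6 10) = (0 7 10 9 8 6) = [7, 1, 2, 3, 4, 5, 0, 10, 6, 8, 9]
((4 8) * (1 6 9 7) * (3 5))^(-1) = (1 7 9 6)(3 5)(4 8)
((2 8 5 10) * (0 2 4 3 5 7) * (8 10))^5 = (0 5 10 7 3 2 8 4)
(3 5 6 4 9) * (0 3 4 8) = (0 3 5 6 8)(4 9) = [3, 1, 2, 5, 9, 6, 8, 7, 0, 4]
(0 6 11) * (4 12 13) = (0 6 11)(4 12 13) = [6, 1, 2, 3, 12, 5, 11, 7, 8, 9, 10, 0, 13, 4]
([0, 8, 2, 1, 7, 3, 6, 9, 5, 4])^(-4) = (4 9 7)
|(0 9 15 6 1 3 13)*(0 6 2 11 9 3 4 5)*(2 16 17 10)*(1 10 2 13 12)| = |(0 3 12 1 4 5)(2 11 9 15 16 17)(6 10 13)| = 6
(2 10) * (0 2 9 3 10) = (0 2)(3 10 9) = [2, 1, 0, 10, 4, 5, 6, 7, 8, 3, 9]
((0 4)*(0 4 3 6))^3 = (6)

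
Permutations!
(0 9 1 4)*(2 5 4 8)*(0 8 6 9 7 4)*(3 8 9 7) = [3, 6, 5, 8, 9, 0, 7, 4, 2, 1] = (0 3 8 2 5)(1 6 7 4 9)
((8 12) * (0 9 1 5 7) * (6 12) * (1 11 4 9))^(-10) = ((0 1 5 7)(4 9 11)(6 12 8))^(-10) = (0 5)(1 7)(4 11 9)(6 8 12)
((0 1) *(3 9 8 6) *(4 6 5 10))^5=((0 1)(3 9 8 5 10 4 6))^5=(0 1)(3 4 5 9 6 10 8)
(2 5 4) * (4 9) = (2 5 9 4) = [0, 1, 5, 3, 2, 9, 6, 7, 8, 4]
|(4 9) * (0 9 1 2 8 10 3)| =|(0 9 4 1 2 8 10 3)| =8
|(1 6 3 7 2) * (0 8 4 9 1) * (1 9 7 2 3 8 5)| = |(9)(0 5 1 6 8 4 7 3 2)| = 9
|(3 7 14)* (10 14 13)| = 5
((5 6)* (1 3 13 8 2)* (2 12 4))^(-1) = (1 2 4 12 8 13 3)(5 6) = ((1 3 13 8 12 4 2)(5 6))^(-1)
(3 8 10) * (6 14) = [0, 1, 2, 8, 4, 5, 14, 7, 10, 9, 3, 11, 12, 13, 6] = (3 8 10)(6 14)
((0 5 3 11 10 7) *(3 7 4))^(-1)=(0 7 5)(3 4 10 11)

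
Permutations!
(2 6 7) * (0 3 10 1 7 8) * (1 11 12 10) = (0 3 1 7 2 6 8)(10 11 12) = [3, 7, 6, 1, 4, 5, 8, 2, 0, 9, 11, 12, 10]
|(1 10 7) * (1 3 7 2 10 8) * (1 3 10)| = |(1 8 3 7 10 2)| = 6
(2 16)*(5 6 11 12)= (2 16)(5 6 11 12)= [0, 1, 16, 3, 4, 6, 11, 7, 8, 9, 10, 12, 5, 13, 14, 15, 2]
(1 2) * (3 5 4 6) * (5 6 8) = (1 2)(3 6)(4 8 5) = [0, 2, 1, 6, 8, 4, 3, 7, 5]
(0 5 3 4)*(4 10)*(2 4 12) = [5, 1, 4, 10, 0, 3, 6, 7, 8, 9, 12, 11, 2] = (0 5 3 10 12 2 4)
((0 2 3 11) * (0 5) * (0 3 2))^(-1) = ((3 11 5))^(-1) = (3 5 11)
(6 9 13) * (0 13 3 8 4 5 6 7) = (0 13 7)(3 8 4 5 6 9) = [13, 1, 2, 8, 5, 6, 9, 0, 4, 3, 10, 11, 12, 7]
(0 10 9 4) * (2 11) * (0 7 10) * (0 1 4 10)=[1, 4, 11, 3, 7, 5, 6, 0, 8, 10, 9, 2]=(0 1 4 7)(2 11)(9 10)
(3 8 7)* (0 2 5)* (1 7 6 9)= (0 2 5)(1 7 3 8 6 9)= [2, 7, 5, 8, 4, 0, 9, 3, 6, 1]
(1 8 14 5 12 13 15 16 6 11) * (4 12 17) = (1 8 14 5 17 4 12 13 15 16 6 11) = [0, 8, 2, 3, 12, 17, 11, 7, 14, 9, 10, 1, 13, 15, 5, 16, 6, 4]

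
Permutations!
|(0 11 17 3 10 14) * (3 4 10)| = |(0 11 17 4 10 14)| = 6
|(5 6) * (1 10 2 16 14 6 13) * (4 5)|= |(1 10 2 16 14 6 4 5 13)|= 9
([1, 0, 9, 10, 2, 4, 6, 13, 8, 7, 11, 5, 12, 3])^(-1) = (0 1)(2 4 5 11 10 3 13 7 9)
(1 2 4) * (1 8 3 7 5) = (1 2 4 8 3 7 5) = [0, 2, 4, 7, 8, 1, 6, 5, 3]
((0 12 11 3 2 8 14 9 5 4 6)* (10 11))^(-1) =((0 12 10 11 3 2 8 14 9 5 4 6))^(-1) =(0 6 4 5 9 14 8 2 3 11 10 12)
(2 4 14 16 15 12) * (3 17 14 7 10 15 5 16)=(2 4 7 10 15 12)(3 17 14)(5 16)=[0, 1, 4, 17, 7, 16, 6, 10, 8, 9, 15, 11, 2, 13, 3, 12, 5, 14]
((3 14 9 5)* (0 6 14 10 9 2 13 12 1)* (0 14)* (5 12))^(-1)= (0 6)(1 12 9 10 3 5 13 2 14)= ((0 6)(1 14 2 13 5 3 10 9 12))^(-1)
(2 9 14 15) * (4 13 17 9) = [0, 1, 4, 3, 13, 5, 6, 7, 8, 14, 10, 11, 12, 17, 15, 2, 16, 9] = (2 4 13 17 9 14 15)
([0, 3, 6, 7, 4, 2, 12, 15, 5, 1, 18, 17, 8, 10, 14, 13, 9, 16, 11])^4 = (1 13 17 3 10 16 7 18 9 15 11)(2 5 8 12 6)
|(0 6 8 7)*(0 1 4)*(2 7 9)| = |(0 6 8 9 2 7 1 4)| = 8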